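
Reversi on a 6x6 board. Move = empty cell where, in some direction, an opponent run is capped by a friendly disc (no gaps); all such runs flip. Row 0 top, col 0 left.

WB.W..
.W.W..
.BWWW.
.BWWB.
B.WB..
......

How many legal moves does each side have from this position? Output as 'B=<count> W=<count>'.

-- B to move --
(0,2): no bracket -> illegal
(0,4): flips 2 -> legal
(1,0): no bracket -> illegal
(1,2): flips 1 -> legal
(1,4): flips 1 -> legal
(1,5): no bracket -> illegal
(2,0): no bracket -> illegal
(2,5): flips 3 -> legal
(3,5): no bracket -> illegal
(4,1): flips 1 -> legal
(4,4): no bracket -> illegal
(5,1): no bracket -> illegal
(5,2): no bracket -> illegal
(5,3): flips 1 -> legal
B mobility = 6
-- W to move --
(0,2): flips 1 -> legal
(1,0): flips 1 -> legal
(1,2): no bracket -> illegal
(2,0): flips 2 -> legal
(2,5): no bracket -> illegal
(3,0): flips 1 -> legal
(3,5): flips 1 -> legal
(4,1): flips 2 -> legal
(4,4): flips 2 -> legal
(4,5): flips 1 -> legal
(5,0): no bracket -> illegal
(5,1): no bracket -> illegal
(5,2): no bracket -> illegal
(5,3): flips 1 -> legal
(5,4): flips 1 -> legal
W mobility = 10

Answer: B=6 W=10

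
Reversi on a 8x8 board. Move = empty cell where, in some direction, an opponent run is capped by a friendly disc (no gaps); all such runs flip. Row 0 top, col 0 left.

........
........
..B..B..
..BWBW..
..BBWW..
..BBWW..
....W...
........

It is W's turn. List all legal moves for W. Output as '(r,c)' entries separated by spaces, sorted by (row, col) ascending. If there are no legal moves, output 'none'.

Answer: (1,1) (1,5) (2,1) (2,3) (2,4) (3,1) (4,1) (5,1) (6,2) (6,3)

Derivation:
(1,1): flips 1 -> legal
(1,2): no bracket -> illegal
(1,3): no bracket -> illegal
(1,4): no bracket -> illegal
(1,5): flips 1 -> legal
(1,6): no bracket -> illegal
(2,1): flips 2 -> legal
(2,3): flips 1 -> legal
(2,4): flips 1 -> legal
(2,6): no bracket -> illegal
(3,1): flips 3 -> legal
(3,6): no bracket -> illegal
(4,1): flips 2 -> legal
(5,1): flips 3 -> legal
(6,1): no bracket -> illegal
(6,2): flips 1 -> legal
(6,3): flips 2 -> legal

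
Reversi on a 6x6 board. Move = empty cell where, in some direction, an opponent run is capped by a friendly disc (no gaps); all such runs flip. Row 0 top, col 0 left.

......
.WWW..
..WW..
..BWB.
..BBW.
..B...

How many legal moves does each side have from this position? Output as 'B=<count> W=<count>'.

-- B to move --
(0,0): no bracket -> illegal
(0,1): flips 2 -> legal
(0,2): flips 2 -> legal
(0,3): flips 3 -> legal
(0,4): no bracket -> illegal
(1,0): no bracket -> illegal
(1,4): flips 1 -> legal
(2,0): no bracket -> illegal
(2,1): no bracket -> illegal
(2,4): flips 1 -> legal
(3,1): no bracket -> illegal
(3,5): no bracket -> illegal
(4,5): flips 1 -> legal
(5,3): no bracket -> illegal
(5,4): flips 1 -> legal
(5,5): no bracket -> illegal
B mobility = 7
-- W to move --
(2,1): no bracket -> illegal
(2,4): flips 1 -> legal
(2,5): no bracket -> illegal
(3,1): flips 1 -> legal
(3,5): flips 1 -> legal
(4,1): flips 3 -> legal
(4,5): flips 1 -> legal
(5,1): flips 1 -> legal
(5,3): flips 1 -> legal
(5,4): no bracket -> illegal
W mobility = 7

Answer: B=7 W=7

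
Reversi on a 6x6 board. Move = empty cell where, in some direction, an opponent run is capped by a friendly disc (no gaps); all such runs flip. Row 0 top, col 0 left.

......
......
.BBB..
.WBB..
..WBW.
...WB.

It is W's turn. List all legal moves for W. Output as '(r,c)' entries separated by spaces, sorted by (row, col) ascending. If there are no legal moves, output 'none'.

Answer: (1,1) (1,2) (1,3) (2,4) (3,4) (5,5)

Derivation:
(1,0): no bracket -> illegal
(1,1): flips 3 -> legal
(1,2): flips 2 -> legal
(1,3): flips 4 -> legal
(1,4): no bracket -> illegal
(2,0): no bracket -> illegal
(2,4): flips 1 -> legal
(3,0): no bracket -> illegal
(3,4): flips 2 -> legal
(4,1): no bracket -> illegal
(4,5): no bracket -> illegal
(5,2): no bracket -> illegal
(5,5): flips 1 -> legal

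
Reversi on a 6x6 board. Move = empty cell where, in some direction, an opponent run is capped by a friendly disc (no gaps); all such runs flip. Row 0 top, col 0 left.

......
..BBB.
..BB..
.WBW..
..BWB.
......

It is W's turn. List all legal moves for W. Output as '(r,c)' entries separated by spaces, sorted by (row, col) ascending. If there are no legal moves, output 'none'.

(0,1): no bracket -> illegal
(0,2): no bracket -> illegal
(0,3): flips 2 -> legal
(0,4): flips 2 -> legal
(0,5): no bracket -> illegal
(1,1): flips 1 -> legal
(1,5): no bracket -> illegal
(2,1): flips 1 -> legal
(2,4): no bracket -> illegal
(2,5): no bracket -> illegal
(3,4): no bracket -> illegal
(3,5): no bracket -> illegal
(4,1): flips 1 -> legal
(4,5): flips 1 -> legal
(5,1): flips 1 -> legal
(5,2): no bracket -> illegal
(5,3): flips 1 -> legal
(5,4): no bracket -> illegal
(5,5): flips 1 -> legal

Answer: (0,3) (0,4) (1,1) (2,1) (4,1) (4,5) (5,1) (5,3) (5,5)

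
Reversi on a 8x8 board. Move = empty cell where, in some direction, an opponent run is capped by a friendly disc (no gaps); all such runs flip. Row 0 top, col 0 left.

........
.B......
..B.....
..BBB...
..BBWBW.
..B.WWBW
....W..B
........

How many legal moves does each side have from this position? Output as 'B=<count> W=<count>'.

-- B to move --
(3,5): no bracket -> illegal
(3,6): flips 1 -> legal
(3,7): no bracket -> illegal
(4,7): flips 2 -> legal
(5,3): flips 2 -> legal
(6,3): flips 1 -> legal
(6,5): flips 2 -> legal
(6,6): flips 2 -> legal
(7,3): no bracket -> illegal
(7,4): flips 3 -> legal
(7,5): no bracket -> illegal
B mobility = 7
-- W to move --
(0,0): flips 3 -> legal
(0,1): no bracket -> illegal
(0,2): no bracket -> illegal
(1,0): no bracket -> illegal
(1,2): no bracket -> illegal
(1,3): no bracket -> illegal
(2,0): no bracket -> illegal
(2,1): flips 2 -> legal
(2,3): no bracket -> illegal
(2,4): flips 1 -> legal
(2,5): no bracket -> illegal
(3,1): no bracket -> illegal
(3,5): flips 1 -> legal
(3,6): flips 1 -> legal
(4,1): flips 2 -> legal
(4,7): no bracket -> illegal
(5,1): no bracket -> illegal
(5,3): no bracket -> illegal
(6,1): no bracket -> illegal
(6,2): no bracket -> illegal
(6,3): no bracket -> illegal
(6,5): no bracket -> illegal
(6,6): flips 1 -> legal
(7,6): no bracket -> illegal
(7,7): flips 1 -> legal
W mobility = 8

Answer: B=7 W=8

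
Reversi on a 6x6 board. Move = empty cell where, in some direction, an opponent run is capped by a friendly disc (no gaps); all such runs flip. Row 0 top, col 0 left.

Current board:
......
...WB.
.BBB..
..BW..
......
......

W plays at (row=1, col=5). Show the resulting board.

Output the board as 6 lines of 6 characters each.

Answer: ......
...WWW
.BBB..
..BW..
......
......

Derivation:
Place W at (1,5); scan 8 dirs for brackets.
Dir NW: first cell '.' (not opp) -> no flip
Dir N: first cell '.' (not opp) -> no flip
Dir NE: edge -> no flip
Dir W: opp run (1,4) capped by W -> flip
Dir E: edge -> no flip
Dir SW: first cell '.' (not opp) -> no flip
Dir S: first cell '.' (not opp) -> no flip
Dir SE: edge -> no flip
All flips: (1,4)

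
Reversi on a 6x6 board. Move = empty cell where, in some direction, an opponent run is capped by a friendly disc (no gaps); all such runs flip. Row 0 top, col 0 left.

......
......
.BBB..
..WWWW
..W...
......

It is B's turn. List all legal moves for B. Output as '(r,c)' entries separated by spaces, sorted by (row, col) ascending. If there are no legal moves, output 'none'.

Answer: (4,1) (4,3) (4,4) (4,5) (5,2)

Derivation:
(2,4): no bracket -> illegal
(2,5): no bracket -> illegal
(3,1): no bracket -> illegal
(4,1): flips 1 -> legal
(4,3): flips 2 -> legal
(4,4): flips 1 -> legal
(4,5): flips 1 -> legal
(5,1): no bracket -> illegal
(5,2): flips 2 -> legal
(5,3): no bracket -> illegal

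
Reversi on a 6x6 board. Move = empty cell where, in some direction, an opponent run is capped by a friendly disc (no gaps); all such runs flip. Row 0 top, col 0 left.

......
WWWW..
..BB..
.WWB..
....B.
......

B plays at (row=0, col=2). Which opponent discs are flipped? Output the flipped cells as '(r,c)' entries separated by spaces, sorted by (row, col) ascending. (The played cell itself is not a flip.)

Answer: (1,2)

Derivation:
Dir NW: edge -> no flip
Dir N: edge -> no flip
Dir NE: edge -> no flip
Dir W: first cell '.' (not opp) -> no flip
Dir E: first cell '.' (not opp) -> no flip
Dir SW: opp run (1,1), next='.' -> no flip
Dir S: opp run (1,2) capped by B -> flip
Dir SE: opp run (1,3), next='.' -> no flip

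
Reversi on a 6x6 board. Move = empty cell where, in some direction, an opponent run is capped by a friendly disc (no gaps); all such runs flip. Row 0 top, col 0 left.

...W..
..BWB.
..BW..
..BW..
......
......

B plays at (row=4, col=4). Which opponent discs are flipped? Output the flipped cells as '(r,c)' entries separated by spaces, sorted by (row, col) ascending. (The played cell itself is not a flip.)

Answer: (3,3)

Derivation:
Dir NW: opp run (3,3) capped by B -> flip
Dir N: first cell '.' (not opp) -> no flip
Dir NE: first cell '.' (not opp) -> no flip
Dir W: first cell '.' (not opp) -> no flip
Dir E: first cell '.' (not opp) -> no flip
Dir SW: first cell '.' (not opp) -> no flip
Dir S: first cell '.' (not opp) -> no flip
Dir SE: first cell '.' (not opp) -> no flip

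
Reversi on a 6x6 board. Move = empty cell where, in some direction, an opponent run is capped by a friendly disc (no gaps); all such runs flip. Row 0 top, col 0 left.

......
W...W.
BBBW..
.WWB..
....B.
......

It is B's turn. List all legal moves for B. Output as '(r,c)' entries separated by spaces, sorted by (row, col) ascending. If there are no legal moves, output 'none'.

Answer: (0,0) (1,3) (2,4) (3,0) (4,0) (4,1) (4,2) (4,3)

Derivation:
(0,0): flips 1 -> legal
(0,1): no bracket -> illegal
(0,3): no bracket -> illegal
(0,4): no bracket -> illegal
(0,5): no bracket -> illegal
(1,1): no bracket -> illegal
(1,2): no bracket -> illegal
(1,3): flips 1 -> legal
(1,5): no bracket -> illegal
(2,4): flips 1 -> legal
(2,5): no bracket -> illegal
(3,0): flips 2 -> legal
(3,4): no bracket -> illegal
(4,0): flips 1 -> legal
(4,1): flips 1 -> legal
(4,2): flips 2 -> legal
(4,3): flips 1 -> legal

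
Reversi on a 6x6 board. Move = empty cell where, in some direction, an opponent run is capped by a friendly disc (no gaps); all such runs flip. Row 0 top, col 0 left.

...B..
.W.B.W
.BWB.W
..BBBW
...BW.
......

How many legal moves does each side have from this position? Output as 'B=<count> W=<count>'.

-- B to move --
(0,0): flips 2 -> legal
(0,1): flips 1 -> legal
(0,2): no bracket -> illegal
(0,4): no bracket -> illegal
(0,5): no bracket -> illegal
(1,0): no bracket -> illegal
(1,2): flips 1 -> legal
(1,4): no bracket -> illegal
(2,0): no bracket -> illegal
(2,4): no bracket -> illegal
(3,1): flips 1 -> legal
(4,5): flips 1 -> legal
(5,3): no bracket -> illegal
(5,4): flips 1 -> legal
(5,5): flips 1 -> legal
B mobility = 7
-- W to move --
(0,2): no bracket -> illegal
(0,4): flips 1 -> legal
(1,0): no bracket -> illegal
(1,2): no bracket -> illegal
(1,4): no bracket -> illegal
(2,0): flips 1 -> legal
(2,4): flips 2 -> legal
(3,0): no bracket -> illegal
(3,1): flips 4 -> legal
(4,1): no bracket -> illegal
(4,2): flips 2 -> legal
(4,5): no bracket -> illegal
(5,2): flips 2 -> legal
(5,3): no bracket -> illegal
(5,4): no bracket -> illegal
W mobility = 6

Answer: B=7 W=6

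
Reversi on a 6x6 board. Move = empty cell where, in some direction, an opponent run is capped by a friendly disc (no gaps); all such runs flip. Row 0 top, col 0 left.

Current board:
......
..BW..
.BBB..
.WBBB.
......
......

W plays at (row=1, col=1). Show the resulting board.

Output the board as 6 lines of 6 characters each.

Answer: ......
.WWW..
.WBB..
.WBBB.
......
......

Derivation:
Place W at (1,1); scan 8 dirs for brackets.
Dir NW: first cell '.' (not opp) -> no flip
Dir N: first cell '.' (not opp) -> no flip
Dir NE: first cell '.' (not opp) -> no flip
Dir W: first cell '.' (not opp) -> no flip
Dir E: opp run (1,2) capped by W -> flip
Dir SW: first cell '.' (not opp) -> no flip
Dir S: opp run (2,1) capped by W -> flip
Dir SE: opp run (2,2) (3,3), next='.' -> no flip
All flips: (1,2) (2,1)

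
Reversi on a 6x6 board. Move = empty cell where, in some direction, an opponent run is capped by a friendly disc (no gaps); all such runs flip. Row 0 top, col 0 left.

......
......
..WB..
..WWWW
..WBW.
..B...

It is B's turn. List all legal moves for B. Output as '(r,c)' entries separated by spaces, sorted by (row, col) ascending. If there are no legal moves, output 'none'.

(1,1): no bracket -> illegal
(1,2): flips 3 -> legal
(1,3): no bracket -> illegal
(2,1): flips 2 -> legal
(2,4): no bracket -> illegal
(2,5): flips 1 -> legal
(3,1): no bracket -> illegal
(4,1): flips 2 -> legal
(4,5): flips 2 -> legal
(5,1): no bracket -> illegal
(5,3): no bracket -> illegal
(5,4): no bracket -> illegal
(5,5): no bracket -> illegal

Answer: (1,2) (2,1) (2,5) (4,1) (4,5)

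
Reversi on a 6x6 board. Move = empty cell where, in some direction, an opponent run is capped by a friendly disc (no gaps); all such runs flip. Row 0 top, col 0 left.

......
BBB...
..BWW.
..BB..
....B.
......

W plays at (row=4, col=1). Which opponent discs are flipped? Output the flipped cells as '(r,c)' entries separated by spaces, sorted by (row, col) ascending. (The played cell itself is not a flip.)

Answer: (3,2)

Derivation:
Dir NW: first cell '.' (not opp) -> no flip
Dir N: first cell '.' (not opp) -> no flip
Dir NE: opp run (3,2) capped by W -> flip
Dir W: first cell '.' (not opp) -> no flip
Dir E: first cell '.' (not opp) -> no flip
Dir SW: first cell '.' (not opp) -> no flip
Dir S: first cell '.' (not opp) -> no flip
Dir SE: first cell '.' (not opp) -> no flip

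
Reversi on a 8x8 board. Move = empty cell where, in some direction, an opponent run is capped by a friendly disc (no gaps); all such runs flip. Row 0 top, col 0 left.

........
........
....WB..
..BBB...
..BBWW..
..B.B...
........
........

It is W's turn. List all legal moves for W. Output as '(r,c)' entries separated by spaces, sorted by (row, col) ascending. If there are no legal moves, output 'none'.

(1,4): no bracket -> illegal
(1,5): no bracket -> illegal
(1,6): no bracket -> illegal
(2,1): no bracket -> illegal
(2,2): flips 1 -> legal
(2,3): flips 1 -> legal
(2,6): flips 1 -> legal
(3,1): no bracket -> illegal
(3,5): no bracket -> illegal
(3,6): no bracket -> illegal
(4,1): flips 2 -> legal
(5,1): flips 2 -> legal
(5,3): no bracket -> illegal
(5,5): no bracket -> illegal
(6,1): no bracket -> illegal
(6,2): no bracket -> illegal
(6,3): flips 1 -> legal
(6,4): flips 1 -> legal
(6,5): no bracket -> illegal

Answer: (2,2) (2,3) (2,6) (4,1) (5,1) (6,3) (6,4)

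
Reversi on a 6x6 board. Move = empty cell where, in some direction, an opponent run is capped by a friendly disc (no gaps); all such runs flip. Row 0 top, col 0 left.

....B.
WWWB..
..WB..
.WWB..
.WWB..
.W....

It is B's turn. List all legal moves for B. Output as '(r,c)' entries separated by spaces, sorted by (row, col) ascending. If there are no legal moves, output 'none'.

(0,0): flips 2 -> legal
(0,1): flips 1 -> legal
(0,2): no bracket -> illegal
(0,3): no bracket -> illegal
(2,0): no bracket -> illegal
(2,1): flips 2 -> legal
(3,0): flips 2 -> legal
(4,0): flips 4 -> legal
(5,0): flips 2 -> legal
(5,2): no bracket -> illegal
(5,3): no bracket -> illegal

Answer: (0,0) (0,1) (2,1) (3,0) (4,0) (5,0)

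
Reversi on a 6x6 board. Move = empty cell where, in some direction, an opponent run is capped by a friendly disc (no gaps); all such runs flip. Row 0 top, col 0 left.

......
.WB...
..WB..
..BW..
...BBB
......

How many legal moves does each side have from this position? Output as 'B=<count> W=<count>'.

-- B to move --
(0,0): flips 3 -> legal
(0,1): no bracket -> illegal
(0,2): no bracket -> illegal
(1,0): flips 1 -> legal
(1,3): no bracket -> illegal
(2,0): no bracket -> illegal
(2,1): flips 1 -> legal
(2,4): no bracket -> illegal
(3,1): no bracket -> illegal
(3,4): flips 1 -> legal
(4,2): no bracket -> illegal
B mobility = 4
-- W to move --
(0,1): no bracket -> illegal
(0,2): flips 1 -> legal
(0,3): no bracket -> illegal
(1,3): flips 2 -> legal
(1,4): no bracket -> illegal
(2,1): no bracket -> illegal
(2,4): flips 1 -> legal
(3,1): flips 1 -> legal
(3,4): no bracket -> illegal
(3,5): no bracket -> illegal
(4,1): no bracket -> illegal
(4,2): flips 1 -> legal
(5,2): no bracket -> illegal
(5,3): flips 1 -> legal
(5,4): no bracket -> illegal
(5,5): flips 1 -> legal
W mobility = 7

Answer: B=4 W=7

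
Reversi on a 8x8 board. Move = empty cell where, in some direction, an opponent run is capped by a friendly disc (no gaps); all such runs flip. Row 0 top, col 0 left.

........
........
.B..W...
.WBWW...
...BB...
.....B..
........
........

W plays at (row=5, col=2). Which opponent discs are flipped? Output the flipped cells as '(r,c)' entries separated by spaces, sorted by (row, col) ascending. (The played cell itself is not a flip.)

Dir NW: first cell '.' (not opp) -> no flip
Dir N: first cell '.' (not opp) -> no flip
Dir NE: opp run (4,3) capped by W -> flip
Dir W: first cell '.' (not opp) -> no flip
Dir E: first cell '.' (not opp) -> no flip
Dir SW: first cell '.' (not opp) -> no flip
Dir S: first cell '.' (not opp) -> no flip
Dir SE: first cell '.' (not opp) -> no flip

Answer: (4,3)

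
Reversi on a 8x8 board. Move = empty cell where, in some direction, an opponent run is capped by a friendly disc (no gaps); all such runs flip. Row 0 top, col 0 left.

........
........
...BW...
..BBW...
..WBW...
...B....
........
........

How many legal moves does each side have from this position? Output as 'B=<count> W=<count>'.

Answer: B=9 W=6

Derivation:
-- B to move --
(1,3): no bracket -> illegal
(1,4): no bracket -> illegal
(1,5): flips 1 -> legal
(2,5): flips 2 -> legal
(3,1): flips 1 -> legal
(3,5): flips 2 -> legal
(4,1): flips 1 -> legal
(4,5): flips 2 -> legal
(5,1): flips 1 -> legal
(5,2): flips 1 -> legal
(5,4): no bracket -> illegal
(5,5): flips 1 -> legal
B mobility = 9
-- W to move --
(1,2): flips 1 -> legal
(1,3): no bracket -> illegal
(1,4): no bracket -> illegal
(2,1): no bracket -> illegal
(2,2): flips 3 -> legal
(3,1): flips 2 -> legal
(4,1): no bracket -> illegal
(5,2): flips 1 -> legal
(5,4): no bracket -> illegal
(6,2): flips 1 -> legal
(6,3): no bracket -> illegal
(6,4): flips 1 -> legal
W mobility = 6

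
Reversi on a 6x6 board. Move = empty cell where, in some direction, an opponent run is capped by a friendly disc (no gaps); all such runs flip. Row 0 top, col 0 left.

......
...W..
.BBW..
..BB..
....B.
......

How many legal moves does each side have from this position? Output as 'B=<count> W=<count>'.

Answer: B=4 W=4

Derivation:
-- B to move --
(0,2): no bracket -> illegal
(0,3): flips 2 -> legal
(0,4): flips 1 -> legal
(1,2): no bracket -> illegal
(1,4): flips 1 -> legal
(2,4): flips 1 -> legal
(3,4): no bracket -> illegal
B mobility = 4
-- W to move --
(1,0): no bracket -> illegal
(1,1): no bracket -> illegal
(1,2): no bracket -> illegal
(2,0): flips 2 -> legal
(2,4): no bracket -> illegal
(3,0): no bracket -> illegal
(3,1): flips 1 -> legal
(3,4): no bracket -> illegal
(3,5): no bracket -> illegal
(4,1): flips 1 -> legal
(4,2): no bracket -> illegal
(4,3): flips 1 -> legal
(4,5): no bracket -> illegal
(5,3): no bracket -> illegal
(5,4): no bracket -> illegal
(5,5): no bracket -> illegal
W mobility = 4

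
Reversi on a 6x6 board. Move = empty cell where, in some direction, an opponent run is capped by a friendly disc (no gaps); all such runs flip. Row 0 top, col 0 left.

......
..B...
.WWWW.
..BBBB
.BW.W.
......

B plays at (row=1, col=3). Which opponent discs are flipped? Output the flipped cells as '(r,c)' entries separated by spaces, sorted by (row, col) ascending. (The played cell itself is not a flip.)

Answer: (2,3) (2,4)

Derivation:
Dir NW: first cell '.' (not opp) -> no flip
Dir N: first cell '.' (not opp) -> no flip
Dir NE: first cell '.' (not opp) -> no flip
Dir W: first cell 'B' (not opp) -> no flip
Dir E: first cell '.' (not opp) -> no flip
Dir SW: opp run (2,2), next='.' -> no flip
Dir S: opp run (2,3) capped by B -> flip
Dir SE: opp run (2,4) capped by B -> flip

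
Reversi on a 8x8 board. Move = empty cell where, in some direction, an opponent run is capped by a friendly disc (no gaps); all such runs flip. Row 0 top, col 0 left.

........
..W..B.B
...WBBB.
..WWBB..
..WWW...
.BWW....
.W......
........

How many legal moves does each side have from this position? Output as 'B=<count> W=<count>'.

-- B to move --
(0,1): flips 2 -> legal
(0,2): no bracket -> illegal
(0,3): no bracket -> illegal
(1,1): no bracket -> illegal
(1,3): no bracket -> illegal
(1,4): no bracket -> illegal
(2,1): no bracket -> illegal
(2,2): flips 1 -> legal
(3,1): flips 2 -> legal
(4,1): no bracket -> illegal
(4,5): no bracket -> illegal
(5,0): no bracket -> illegal
(5,4): flips 3 -> legal
(5,5): no bracket -> illegal
(6,0): no bracket -> illegal
(6,2): flips 2 -> legal
(6,3): no bracket -> illegal
(6,4): no bracket -> illegal
(7,0): flips 3 -> legal
(7,1): flips 1 -> legal
(7,2): no bracket -> illegal
B mobility = 7
-- W to move --
(0,4): no bracket -> illegal
(0,5): no bracket -> illegal
(0,6): flips 2 -> legal
(0,7): no bracket -> illegal
(1,3): no bracket -> illegal
(1,4): flips 2 -> legal
(1,6): flips 2 -> legal
(2,7): flips 3 -> legal
(3,6): flips 2 -> legal
(3,7): no bracket -> illegal
(4,0): no bracket -> illegal
(4,1): flips 1 -> legal
(4,5): flips 1 -> legal
(4,6): no bracket -> illegal
(5,0): flips 1 -> legal
(6,0): flips 1 -> legal
(6,2): no bracket -> illegal
W mobility = 9

Answer: B=7 W=9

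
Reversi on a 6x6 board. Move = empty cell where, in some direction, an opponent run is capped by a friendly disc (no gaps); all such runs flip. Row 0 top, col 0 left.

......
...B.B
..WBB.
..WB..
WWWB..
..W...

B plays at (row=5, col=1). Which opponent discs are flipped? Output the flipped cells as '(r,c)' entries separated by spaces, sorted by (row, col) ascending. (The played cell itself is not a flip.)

Dir NW: opp run (4,0), next=edge -> no flip
Dir N: opp run (4,1), next='.' -> no flip
Dir NE: opp run (4,2) capped by B -> flip
Dir W: first cell '.' (not opp) -> no flip
Dir E: opp run (5,2), next='.' -> no flip
Dir SW: edge -> no flip
Dir S: edge -> no flip
Dir SE: edge -> no flip

Answer: (4,2)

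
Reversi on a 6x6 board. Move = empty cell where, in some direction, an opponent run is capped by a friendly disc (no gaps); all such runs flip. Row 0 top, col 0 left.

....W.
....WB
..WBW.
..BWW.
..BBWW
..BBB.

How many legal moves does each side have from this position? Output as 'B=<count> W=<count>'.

Answer: B=6 W=5

Derivation:
-- B to move --
(0,3): no bracket -> illegal
(0,5): flips 1 -> legal
(1,1): no bracket -> illegal
(1,2): flips 1 -> legal
(1,3): flips 1 -> legal
(2,1): flips 1 -> legal
(2,5): flips 2 -> legal
(3,1): no bracket -> illegal
(3,5): flips 3 -> legal
(5,5): no bracket -> illegal
B mobility = 6
-- W to move --
(0,5): no bracket -> illegal
(1,2): flips 1 -> legal
(1,3): flips 1 -> legal
(2,1): no bracket -> illegal
(2,5): no bracket -> illegal
(3,1): flips 1 -> legal
(4,1): flips 4 -> legal
(5,1): flips 1 -> legal
(5,5): no bracket -> illegal
W mobility = 5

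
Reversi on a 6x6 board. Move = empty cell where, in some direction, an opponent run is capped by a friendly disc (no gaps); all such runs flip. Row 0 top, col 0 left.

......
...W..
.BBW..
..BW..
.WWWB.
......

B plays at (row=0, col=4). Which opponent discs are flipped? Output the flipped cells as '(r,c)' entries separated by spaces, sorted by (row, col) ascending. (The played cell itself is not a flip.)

Answer: (1,3)

Derivation:
Dir NW: edge -> no flip
Dir N: edge -> no flip
Dir NE: edge -> no flip
Dir W: first cell '.' (not opp) -> no flip
Dir E: first cell '.' (not opp) -> no flip
Dir SW: opp run (1,3) capped by B -> flip
Dir S: first cell '.' (not opp) -> no flip
Dir SE: first cell '.' (not opp) -> no flip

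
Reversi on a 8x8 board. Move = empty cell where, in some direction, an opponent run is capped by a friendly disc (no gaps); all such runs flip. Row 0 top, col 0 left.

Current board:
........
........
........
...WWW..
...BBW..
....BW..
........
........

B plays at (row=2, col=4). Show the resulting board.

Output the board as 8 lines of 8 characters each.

Answer: ........
........
....B...
...WBW..
...BBW..
....BW..
........
........

Derivation:
Place B at (2,4); scan 8 dirs for brackets.
Dir NW: first cell '.' (not opp) -> no flip
Dir N: first cell '.' (not opp) -> no flip
Dir NE: first cell '.' (not opp) -> no flip
Dir W: first cell '.' (not opp) -> no flip
Dir E: first cell '.' (not opp) -> no flip
Dir SW: opp run (3,3), next='.' -> no flip
Dir S: opp run (3,4) capped by B -> flip
Dir SE: opp run (3,5), next='.' -> no flip
All flips: (3,4)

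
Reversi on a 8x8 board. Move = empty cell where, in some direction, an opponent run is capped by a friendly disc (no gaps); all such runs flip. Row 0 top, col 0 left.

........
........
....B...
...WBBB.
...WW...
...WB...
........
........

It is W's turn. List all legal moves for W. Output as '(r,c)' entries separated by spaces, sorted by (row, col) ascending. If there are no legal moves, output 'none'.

Answer: (1,4) (1,5) (2,5) (2,6) (3,7) (5,5) (6,4) (6,5)

Derivation:
(1,3): no bracket -> illegal
(1,4): flips 2 -> legal
(1,5): flips 1 -> legal
(2,3): no bracket -> illegal
(2,5): flips 1 -> legal
(2,6): flips 1 -> legal
(2,7): no bracket -> illegal
(3,7): flips 3 -> legal
(4,5): no bracket -> illegal
(4,6): no bracket -> illegal
(4,7): no bracket -> illegal
(5,5): flips 1 -> legal
(6,3): no bracket -> illegal
(6,4): flips 1 -> legal
(6,5): flips 1 -> legal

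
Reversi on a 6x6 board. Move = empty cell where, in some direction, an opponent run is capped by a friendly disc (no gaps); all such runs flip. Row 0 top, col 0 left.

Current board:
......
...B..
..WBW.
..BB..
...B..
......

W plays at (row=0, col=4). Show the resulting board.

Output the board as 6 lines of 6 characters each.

Place W at (0,4); scan 8 dirs for brackets.
Dir NW: edge -> no flip
Dir N: edge -> no flip
Dir NE: edge -> no flip
Dir W: first cell '.' (not opp) -> no flip
Dir E: first cell '.' (not opp) -> no flip
Dir SW: opp run (1,3) capped by W -> flip
Dir S: first cell '.' (not opp) -> no flip
Dir SE: first cell '.' (not opp) -> no flip
All flips: (1,3)

Answer: ....W.
...W..
..WBW.
..BB..
...B..
......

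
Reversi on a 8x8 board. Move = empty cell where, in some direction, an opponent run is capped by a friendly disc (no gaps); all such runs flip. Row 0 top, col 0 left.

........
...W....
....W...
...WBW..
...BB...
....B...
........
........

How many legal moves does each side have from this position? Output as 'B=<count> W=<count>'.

-- B to move --
(0,2): no bracket -> illegal
(0,3): no bracket -> illegal
(0,4): no bracket -> illegal
(1,2): no bracket -> illegal
(1,4): flips 1 -> legal
(1,5): no bracket -> illegal
(2,2): flips 1 -> legal
(2,3): flips 1 -> legal
(2,5): no bracket -> illegal
(2,6): flips 1 -> legal
(3,2): flips 1 -> legal
(3,6): flips 1 -> legal
(4,2): no bracket -> illegal
(4,5): no bracket -> illegal
(4,6): no bracket -> illegal
B mobility = 6
-- W to move --
(2,3): no bracket -> illegal
(2,5): no bracket -> illegal
(3,2): no bracket -> illegal
(4,2): no bracket -> illegal
(4,5): no bracket -> illegal
(5,2): no bracket -> illegal
(5,3): flips 2 -> legal
(5,5): flips 1 -> legal
(6,3): no bracket -> illegal
(6,4): flips 3 -> legal
(6,5): no bracket -> illegal
W mobility = 3

Answer: B=6 W=3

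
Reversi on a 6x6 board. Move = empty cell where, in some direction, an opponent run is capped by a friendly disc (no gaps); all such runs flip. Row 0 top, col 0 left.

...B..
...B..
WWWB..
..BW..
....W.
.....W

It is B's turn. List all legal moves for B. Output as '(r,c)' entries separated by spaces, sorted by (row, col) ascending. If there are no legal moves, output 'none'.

(1,0): flips 1 -> legal
(1,1): no bracket -> illegal
(1,2): flips 1 -> legal
(2,4): no bracket -> illegal
(3,0): no bracket -> illegal
(3,1): flips 1 -> legal
(3,4): flips 1 -> legal
(3,5): no bracket -> illegal
(4,2): no bracket -> illegal
(4,3): flips 1 -> legal
(4,5): no bracket -> illegal
(5,3): no bracket -> illegal
(5,4): no bracket -> illegal

Answer: (1,0) (1,2) (3,1) (3,4) (4,3)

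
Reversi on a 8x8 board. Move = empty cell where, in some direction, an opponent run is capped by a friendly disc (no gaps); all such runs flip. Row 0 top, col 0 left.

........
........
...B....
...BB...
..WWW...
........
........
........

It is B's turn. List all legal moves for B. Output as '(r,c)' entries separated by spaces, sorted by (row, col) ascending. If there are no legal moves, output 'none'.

(3,1): no bracket -> illegal
(3,2): no bracket -> illegal
(3,5): no bracket -> illegal
(4,1): no bracket -> illegal
(4,5): no bracket -> illegal
(5,1): flips 1 -> legal
(5,2): flips 1 -> legal
(5,3): flips 1 -> legal
(5,4): flips 1 -> legal
(5,5): flips 1 -> legal

Answer: (5,1) (5,2) (5,3) (5,4) (5,5)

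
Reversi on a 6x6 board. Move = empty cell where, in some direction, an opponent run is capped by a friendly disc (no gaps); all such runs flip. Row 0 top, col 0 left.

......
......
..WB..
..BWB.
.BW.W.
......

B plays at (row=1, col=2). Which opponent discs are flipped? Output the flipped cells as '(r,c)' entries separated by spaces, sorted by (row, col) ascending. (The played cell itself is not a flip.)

Dir NW: first cell '.' (not opp) -> no flip
Dir N: first cell '.' (not opp) -> no flip
Dir NE: first cell '.' (not opp) -> no flip
Dir W: first cell '.' (not opp) -> no flip
Dir E: first cell '.' (not opp) -> no flip
Dir SW: first cell '.' (not opp) -> no flip
Dir S: opp run (2,2) capped by B -> flip
Dir SE: first cell 'B' (not opp) -> no flip

Answer: (2,2)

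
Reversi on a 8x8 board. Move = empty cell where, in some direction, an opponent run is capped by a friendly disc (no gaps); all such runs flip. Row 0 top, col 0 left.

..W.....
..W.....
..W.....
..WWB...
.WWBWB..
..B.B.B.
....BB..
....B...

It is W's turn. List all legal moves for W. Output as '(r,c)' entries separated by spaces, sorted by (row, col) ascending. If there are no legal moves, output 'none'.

Answer: (2,4) (3,5) (4,6) (5,3) (6,2) (6,3) (7,6)

Derivation:
(2,3): no bracket -> illegal
(2,4): flips 1 -> legal
(2,5): no bracket -> illegal
(3,5): flips 1 -> legal
(3,6): no bracket -> illegal
(4,6): flips 1 -> legal
(4,7): no bracket -> illegal
(5,1): no bracket -> illegal
(5,3): flips 1 -> legal
(5,5): no bracket -> illegal
(5,7): no bracket -> illegal
(6,1): no bracket -> illegal
(6,2): flips 1 -> legal
(6,3): flips 1 -> legal
(6,6): no bracket -> illegal
(6,7): no bracket -> illegal
(7,3): no bracket -> illegal
(7,5): no bracket -> illegal
(7,6): flips 3 -> legal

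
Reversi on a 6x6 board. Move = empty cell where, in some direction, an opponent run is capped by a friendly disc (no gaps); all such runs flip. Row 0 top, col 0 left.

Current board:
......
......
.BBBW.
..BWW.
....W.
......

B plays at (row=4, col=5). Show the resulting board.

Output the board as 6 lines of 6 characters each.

Answer: ......
......
.BBBW.
..BWB.
....WB
......

Derivation:
Place B at (4,5); scan 8 dirs for brackets.
Dir NW: opp run (3,4) capped by B -> flip
Dir N: first cell '.' (not opp) -> no flip
Dir NE: edge -> no flip
Dir W: opp run (4,4), next='.' -> no flip
Dir E: edge -> no flip
Dir SW: first cell '.' (not opp) -> no flip
Dir S: first cell '.' (not opp) -> no flip
Dir SE: edge -> no flip
All flips: (3,4)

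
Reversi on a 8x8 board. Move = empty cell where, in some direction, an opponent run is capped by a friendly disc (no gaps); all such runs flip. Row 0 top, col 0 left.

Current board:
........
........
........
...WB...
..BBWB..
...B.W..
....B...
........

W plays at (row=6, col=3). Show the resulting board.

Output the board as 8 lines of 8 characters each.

Answer: ........
........
........
...WB...
..BWWB..
...W.W..
...WB...
........

Derivation:
Place W at (6,3); scan 8 dirs for brackets.
Dir NW: first cell '.' (not opp) -> no flip
Dir N: opp run (5,3) (4,3) capped by W -> flip
Dir NE: first cell '.' (not opp) -> no flip
Dir W: first cell '.' (not opp) -> no flip
Dir E: opp run (6,4), next='.' -> no flip
Dir SW: first cell '.' (not opp) -> no flip
Dir S: first cell '.' (not opp) -> no flip
Dir SE: first cell '.' (not opp) -> no flip
All flips: (4,3) (5,3)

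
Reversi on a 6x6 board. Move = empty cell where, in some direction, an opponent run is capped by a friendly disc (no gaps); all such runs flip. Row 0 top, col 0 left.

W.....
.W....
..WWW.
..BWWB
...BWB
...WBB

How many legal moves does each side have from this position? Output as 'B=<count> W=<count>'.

Answer: B=5 W=4

Derivation:
-- B to move --
(0,1): no bracket -> illegal
(0,2): no bracket -> illegal
(1,0): no bracket -> illegal
(1,2): flips 3 -> legal
(1,3): flips 3 -> legal
(1,4): flips 4 -> legal
(1,5): no bracket -> illegal
(2,0): no bracket -> illegal
(2,1): no bracket -> illegal
(2,5): flips 1 -> legal
(3,1): no bracket -> illegal
(4,2): no bracket -> illegal
(5,2): flips 1 -> legal
B mobility = 5
-- W to move --
(2,1): no bracket -> illegal
(2,5): no bracket -> illegal
(3,1): flips 1 -> legal
(4,1): flips 1 -> legal
(4,2): flips 2 -> legal
(5,2): flips 1 -> legal
W mobility = 4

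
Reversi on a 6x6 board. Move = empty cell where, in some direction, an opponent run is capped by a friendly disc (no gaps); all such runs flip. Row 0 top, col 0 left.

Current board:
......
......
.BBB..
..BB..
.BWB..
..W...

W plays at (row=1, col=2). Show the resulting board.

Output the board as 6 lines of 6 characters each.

Place W at (1,2); scan 8 dirs for brackets.
Dir NW: first cell '.' (not opp) -> no flip
Dir N: first cell '.' (not opp) -> no flip
Dir NE: first cell '.' (not opp) -> no flip
Dir W: first cell '.' (not opp) -> no flip
Dir E: first cell '.' (not opp) -> no flip
Dir SW: opp run (2,1), next='.' -> no flip
Dir S: opp run (2,2) (3,2) capped by W -> flip
Dir SE: opp run (2,3), next='.' -> no flip
All flips: (2,2) (3,2)

Answer: ......
..W...
.BWB..
..WB..
.BWB..
..W...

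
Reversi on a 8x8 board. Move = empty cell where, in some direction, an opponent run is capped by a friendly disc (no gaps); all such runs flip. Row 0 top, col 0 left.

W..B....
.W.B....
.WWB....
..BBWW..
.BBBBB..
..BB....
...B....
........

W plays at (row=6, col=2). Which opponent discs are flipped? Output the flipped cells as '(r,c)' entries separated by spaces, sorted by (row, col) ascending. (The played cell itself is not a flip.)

Dir NW: first cell '.' (not opp) -> no flip
Dir N: opp run (5,2) (4,2) (3,2) capped by W -> flip
Dir NE: opp run (5,3) (4,4) capped by W -> flip
Dir W: first cell '.' (not opp) -> no flip
Dir E: opp run (6,3), next='.' -> no flip
Dir SW: first cell '.' (not opp) -> no flip
Dir S: first cell '.' (not opp) -> no flip
Dir SE: first cell '.' (not opp) -> no flip

Answer: (3,2) (4,2) (4,4) (5,2) (5,3)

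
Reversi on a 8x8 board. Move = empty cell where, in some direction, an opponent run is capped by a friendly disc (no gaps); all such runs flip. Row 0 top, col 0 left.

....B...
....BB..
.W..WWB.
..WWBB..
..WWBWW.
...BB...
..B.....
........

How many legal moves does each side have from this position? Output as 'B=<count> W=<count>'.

Answer: B=14 W=10

Derivation:
-- B to move --
(1,0): flips 3 -> legal
(1,1): no bracket -> illegal
(1,2): no bracket -> illegal
(1,3): flips 1 -> legal
(1,6): flips 1 -> legal
(2,0): no bracket -> illegal
(2,2): flips 1 -> legal
(2,3): flips 4 -> legal
(3,0): no bracket -> illegal
(3,1): flips 3 -> legal
(3,6): flips 2 -> legal
(3,7): no bracket -> illegal
(4,1): flips 2 -> legal
(4,7): flips 2 -> legal
(5,1): flips 3 -> legal
(5,2): flips 1 -> legal
(5,5): flips 1 -> legal
(5,6): flips 1 -> legal
(5,7): flips 1 -> legal
B mobility = 14
-- W to move --
(0,3): flips 1 -> legal
(0,5): flips 1 -> legal
(0,6): flips 1 -> legal
(1,3): no bracket -> illegal
(1,6): no bracket -> illegal
(1,7): no bracket -> illegal
(2,3): flips 1 -> legal
(2,7): flips 1 -> legal
(3,6): flips 2 -> legal
(3,7): no bracket -> illegal
(5,1): no bracket -> illegal
(5,2): no bracket -> illegal
(5,5): flips 1 -> legal
(6,1): no bracket -> illegal
(6,3): flips 2 -> legal
(6,4): flips 4 -> legal
(6,5): flips 1 -> legal
(7,1): no bracket -> illegal
(7,2): no bracket -> illegal
(7,3): no bracket -> illegal
W mobility = 10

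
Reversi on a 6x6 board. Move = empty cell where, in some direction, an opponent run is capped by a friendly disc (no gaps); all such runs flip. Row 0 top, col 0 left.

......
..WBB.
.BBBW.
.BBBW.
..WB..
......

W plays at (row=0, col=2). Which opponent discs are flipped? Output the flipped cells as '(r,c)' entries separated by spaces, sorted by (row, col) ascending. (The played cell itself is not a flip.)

Answer: (1,3)

Derivation:
Dir NW: edge -> no flip
Dir N: edge -> no flip
Dir NE: edge -> no flip
Dir W: first cell '.' (not opp) -> no flip
Dir E: first cell '.' (not opp) -> no flip
Dir SW: first cell '.' (not opp) -> no flip
Dir S: first cell 'W' (not opp) -> no flip
Dir SE: opp run (1,3) capped by W -> flip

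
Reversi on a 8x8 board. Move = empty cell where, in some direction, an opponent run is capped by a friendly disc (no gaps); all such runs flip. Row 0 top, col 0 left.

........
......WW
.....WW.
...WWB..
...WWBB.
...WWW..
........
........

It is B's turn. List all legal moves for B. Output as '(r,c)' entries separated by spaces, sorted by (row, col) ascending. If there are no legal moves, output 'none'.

(0,5): no bracket -> illegal
(0,6): no bracket -> illegal
(0,7): no bracket -> illegal
(1,4): no bracket -> illegal
(1,5): flips 1 -> legal
(2,2): no bracket -> illegal
(2,3): flips 1 -> legal
(2,4): no bracket -> illegal
(2,7): no bracket -> illegal
(3,2): flips 2 -> legal
(3,6): no bracket -> illegal
(3,7): no bracket -> illegal
(4,2): flips 2 -> legal
(5,2): no bracket -> illegal
(5,6): no bracket -> illegal
(6,2): flips 2 -> legal
(6,3): flips 1 -> legal
(6,4): flips 1 -> legal
(6,5): flips 1 -> legal
(6,6): no bracket -> illegal

Answer: (1,5) (2,3) (3,2) (4,2) (6,2) (6,3) (6,4) (6,5)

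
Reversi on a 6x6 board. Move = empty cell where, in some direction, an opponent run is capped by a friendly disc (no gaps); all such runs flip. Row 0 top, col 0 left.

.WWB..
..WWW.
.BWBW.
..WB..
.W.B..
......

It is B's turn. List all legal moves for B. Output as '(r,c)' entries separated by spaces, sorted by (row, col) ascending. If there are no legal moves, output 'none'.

(0,0): flips 2 -> legal
(0,4): no bracket -> illegal
(0,5): flips 1 -> legal
(1,0): no bracket -> illegal
(1,1): flips 1 -> legal
(1,5): flips 1 -> legal
(2,5): flips 2 -> legal
(3,0): no bracket -> illegal
(3,1): flips 1 -> legal
(3,4): no bracket -> illegal
(3,5): no bracket -> illegal
(4,0): no bracket -> illegal
(4,2): no bracket -> illegal
(5,0): flips 2 -> legal
(5,1): no bracket -> illegal
(5,2): no bracket -> illegal

Answer: (0,0) (0,5) (1,1) (1,5) (2,5) (3,1) (5,0)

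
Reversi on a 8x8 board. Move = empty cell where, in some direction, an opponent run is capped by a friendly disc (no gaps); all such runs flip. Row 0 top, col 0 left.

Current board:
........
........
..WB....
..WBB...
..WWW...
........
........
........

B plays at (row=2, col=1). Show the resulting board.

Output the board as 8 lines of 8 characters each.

Place B at (2,1); scan 8 dirs for brackets.
Dir NW: first cell '.' (not opp) -> no flip
Dir N: first cell '.' (not opp) -> no flip
Dir NE: first cell '.' (not opp) -> no flip
Dir W: first cell '.' (not opp) -> no flip
Dir E: opp run (2,2) capped by B -> flip
Dir SW: first cell '.' (not opp) -> no flip
Dir S: first cell '.' (not opp) -> no flip
Dir SE: opp run (3,2) (4,3), next='.' -> no flip
All flips: (2,2)

Answer: ........
........
.BBB....
..WBB...
..WWW...
........
........
........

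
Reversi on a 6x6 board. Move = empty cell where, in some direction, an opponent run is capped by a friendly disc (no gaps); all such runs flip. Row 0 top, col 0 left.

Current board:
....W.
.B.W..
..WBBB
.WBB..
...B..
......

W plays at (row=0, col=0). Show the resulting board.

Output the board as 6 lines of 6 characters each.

Answer: W...W.
.W.W..
..WBBB
.WBB..
...B..
......

Derivation:
Place W at (0,0); scan 8 dirs for brackets.
Dir NW: edge -> no flip
Dir N: edge -> no flip
Dir NE: edge -> no flip
Dir W: edge -> no flip
Dir E: first cell '.' (not opp) -> no flip
Dir SW: edge -> no flip
Dir S: first cell '.' (not opp) -> no flip
Dir SE: opp run (1,1) capped by W -> flip
All flips: (1,1)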